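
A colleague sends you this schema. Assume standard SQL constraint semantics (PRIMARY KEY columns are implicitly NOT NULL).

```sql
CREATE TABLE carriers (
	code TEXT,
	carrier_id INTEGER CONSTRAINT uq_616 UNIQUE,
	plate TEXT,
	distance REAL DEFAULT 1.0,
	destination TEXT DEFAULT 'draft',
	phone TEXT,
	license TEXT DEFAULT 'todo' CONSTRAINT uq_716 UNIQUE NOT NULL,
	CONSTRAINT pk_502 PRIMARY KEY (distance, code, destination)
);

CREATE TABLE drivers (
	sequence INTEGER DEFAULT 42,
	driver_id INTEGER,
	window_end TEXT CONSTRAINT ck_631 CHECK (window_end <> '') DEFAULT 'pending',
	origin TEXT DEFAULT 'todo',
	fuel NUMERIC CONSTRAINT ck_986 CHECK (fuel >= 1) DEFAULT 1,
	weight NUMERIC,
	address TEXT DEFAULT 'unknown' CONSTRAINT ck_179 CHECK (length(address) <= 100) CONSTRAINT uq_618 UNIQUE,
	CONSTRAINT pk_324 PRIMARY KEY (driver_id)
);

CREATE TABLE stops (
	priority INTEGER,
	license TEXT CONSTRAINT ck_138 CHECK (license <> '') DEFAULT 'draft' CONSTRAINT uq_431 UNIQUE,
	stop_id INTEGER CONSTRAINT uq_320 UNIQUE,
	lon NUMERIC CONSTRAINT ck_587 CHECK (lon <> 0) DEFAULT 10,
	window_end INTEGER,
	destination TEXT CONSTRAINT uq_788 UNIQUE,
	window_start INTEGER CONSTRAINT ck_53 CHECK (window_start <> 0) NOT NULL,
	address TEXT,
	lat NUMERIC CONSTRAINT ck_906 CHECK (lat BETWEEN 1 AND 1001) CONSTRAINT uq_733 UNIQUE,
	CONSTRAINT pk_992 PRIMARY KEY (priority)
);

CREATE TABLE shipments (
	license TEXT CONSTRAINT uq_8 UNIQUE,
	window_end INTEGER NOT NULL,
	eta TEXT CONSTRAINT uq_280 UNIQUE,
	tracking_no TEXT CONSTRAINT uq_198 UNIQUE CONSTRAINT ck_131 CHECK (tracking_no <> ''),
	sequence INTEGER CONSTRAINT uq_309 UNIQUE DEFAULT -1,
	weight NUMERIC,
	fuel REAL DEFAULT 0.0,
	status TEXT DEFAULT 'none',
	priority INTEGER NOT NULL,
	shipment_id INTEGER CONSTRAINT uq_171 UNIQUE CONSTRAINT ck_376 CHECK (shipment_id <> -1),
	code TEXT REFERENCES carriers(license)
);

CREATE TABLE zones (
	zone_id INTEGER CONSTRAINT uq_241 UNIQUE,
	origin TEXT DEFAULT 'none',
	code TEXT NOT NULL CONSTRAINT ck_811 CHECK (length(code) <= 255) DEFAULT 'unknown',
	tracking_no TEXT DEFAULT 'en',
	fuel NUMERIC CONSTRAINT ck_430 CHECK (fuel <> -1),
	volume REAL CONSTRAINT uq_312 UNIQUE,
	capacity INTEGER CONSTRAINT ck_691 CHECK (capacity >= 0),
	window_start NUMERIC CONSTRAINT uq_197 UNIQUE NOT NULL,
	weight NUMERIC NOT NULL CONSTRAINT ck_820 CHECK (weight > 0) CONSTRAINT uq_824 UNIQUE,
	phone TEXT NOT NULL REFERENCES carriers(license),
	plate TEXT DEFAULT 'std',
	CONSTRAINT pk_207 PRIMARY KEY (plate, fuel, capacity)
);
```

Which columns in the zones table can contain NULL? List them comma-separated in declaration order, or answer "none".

- zone_id: UNIQUE does not imply NOT NULL → nullable.
- origin: DEFAULT only fills an omitted column; an explicit NULL is still allowed → nullable.
- code: declared NOT NULL → not nullable.
- tracking_no: DEFAULT only fills an omitted column; an explicit NULL is still allowed → nullable.
- fuel: part of the PRIMARY KEY, which implies NOT NULL → not nullable.
- volume: UNIQUE does not imply NOT NULL → nullable.
- capacity: part of the PRIMARY KEY, which implies NOT NULL → not nullable.
- window_start: declared NOT NULL → not nullable.
- weight: declared NOT NULL → not nullable.
- phone: declared NOT NULL → not nullable.
- plate: part of the PRIMARY KEY, which implies NOT NULL → not nullable.

zone_id, origin, tracking_no, volume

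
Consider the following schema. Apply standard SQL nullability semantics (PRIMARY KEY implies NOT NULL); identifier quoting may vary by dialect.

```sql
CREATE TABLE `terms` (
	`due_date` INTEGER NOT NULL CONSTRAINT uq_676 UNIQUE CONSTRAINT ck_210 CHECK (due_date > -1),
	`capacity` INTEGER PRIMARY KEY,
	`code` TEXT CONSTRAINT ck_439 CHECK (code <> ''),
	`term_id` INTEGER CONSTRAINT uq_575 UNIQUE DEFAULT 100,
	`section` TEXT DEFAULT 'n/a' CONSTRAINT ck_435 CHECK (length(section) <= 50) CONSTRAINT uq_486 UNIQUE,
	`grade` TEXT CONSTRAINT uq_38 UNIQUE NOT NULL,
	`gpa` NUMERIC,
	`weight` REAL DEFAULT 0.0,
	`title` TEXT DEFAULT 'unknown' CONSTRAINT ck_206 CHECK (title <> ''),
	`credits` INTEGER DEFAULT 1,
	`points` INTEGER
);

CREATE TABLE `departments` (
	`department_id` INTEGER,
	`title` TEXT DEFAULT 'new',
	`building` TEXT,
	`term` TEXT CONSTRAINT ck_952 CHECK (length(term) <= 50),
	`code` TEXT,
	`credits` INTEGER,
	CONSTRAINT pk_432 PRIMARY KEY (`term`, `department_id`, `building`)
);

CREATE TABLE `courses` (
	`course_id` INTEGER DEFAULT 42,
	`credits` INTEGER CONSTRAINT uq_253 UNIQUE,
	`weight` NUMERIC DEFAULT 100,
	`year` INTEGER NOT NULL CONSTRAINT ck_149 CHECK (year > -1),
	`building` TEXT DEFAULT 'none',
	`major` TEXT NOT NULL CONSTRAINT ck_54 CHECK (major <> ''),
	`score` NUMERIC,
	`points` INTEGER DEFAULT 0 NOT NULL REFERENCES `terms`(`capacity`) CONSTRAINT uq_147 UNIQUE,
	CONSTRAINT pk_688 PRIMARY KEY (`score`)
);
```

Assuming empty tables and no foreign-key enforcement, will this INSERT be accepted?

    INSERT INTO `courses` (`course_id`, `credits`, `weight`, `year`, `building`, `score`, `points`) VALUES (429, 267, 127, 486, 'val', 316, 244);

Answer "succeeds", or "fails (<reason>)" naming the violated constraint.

major is omitted from the column list and has no DEFAULT, so it would receive NULL.
But major is declared NOT NULL.

fails (NOT NULL on major)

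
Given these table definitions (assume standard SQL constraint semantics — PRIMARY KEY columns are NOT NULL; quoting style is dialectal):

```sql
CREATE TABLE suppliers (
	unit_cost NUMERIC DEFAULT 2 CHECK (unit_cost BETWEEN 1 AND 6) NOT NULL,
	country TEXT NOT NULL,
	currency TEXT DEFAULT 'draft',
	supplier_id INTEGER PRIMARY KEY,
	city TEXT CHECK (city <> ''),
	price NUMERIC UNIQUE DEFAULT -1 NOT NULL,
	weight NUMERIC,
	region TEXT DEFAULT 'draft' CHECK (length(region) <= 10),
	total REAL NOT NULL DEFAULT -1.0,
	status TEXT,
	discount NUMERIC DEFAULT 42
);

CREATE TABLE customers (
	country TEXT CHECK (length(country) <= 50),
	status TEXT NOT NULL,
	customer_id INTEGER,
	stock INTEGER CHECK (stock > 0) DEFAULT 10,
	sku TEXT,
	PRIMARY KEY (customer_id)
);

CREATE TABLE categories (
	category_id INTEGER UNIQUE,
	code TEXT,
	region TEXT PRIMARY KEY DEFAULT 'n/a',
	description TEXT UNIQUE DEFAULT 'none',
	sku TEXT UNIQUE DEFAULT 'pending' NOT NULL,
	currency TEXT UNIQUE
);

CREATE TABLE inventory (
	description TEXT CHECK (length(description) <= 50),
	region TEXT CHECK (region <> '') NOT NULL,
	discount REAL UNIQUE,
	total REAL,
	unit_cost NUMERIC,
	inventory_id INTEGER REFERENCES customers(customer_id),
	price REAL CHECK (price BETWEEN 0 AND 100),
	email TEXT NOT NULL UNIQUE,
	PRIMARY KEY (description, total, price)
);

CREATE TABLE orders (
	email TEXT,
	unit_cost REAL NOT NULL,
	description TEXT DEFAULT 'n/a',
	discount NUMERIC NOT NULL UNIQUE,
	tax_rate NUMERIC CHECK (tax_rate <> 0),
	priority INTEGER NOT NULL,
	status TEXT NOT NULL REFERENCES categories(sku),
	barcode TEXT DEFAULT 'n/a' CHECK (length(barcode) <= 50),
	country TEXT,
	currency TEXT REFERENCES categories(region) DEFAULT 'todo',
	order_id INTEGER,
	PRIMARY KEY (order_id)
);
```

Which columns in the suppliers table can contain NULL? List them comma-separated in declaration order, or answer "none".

- unit_cost: declared NOT NULL → not nullable.
- country: declared NOT NULL → not nullable.
- currency: DEFAULT only fills an omitted column; an explicit NULL is still allowed → nullable.
- supplier_id: part of the PRIMARY KEY, which implies NOT NULL → not nullable.
- city: CHECK does not forbid NULL (a CHECK constraint passes when its expression is NULL) → nullable.
- price: declared NOT NULL → not nullable.
- weight: no NOT NULL constraint applies → nullable.
- region: CHECK does not forbid NULL (a CHECK constraint passes when its expression is NULL) → nullable.
- total: declared NOT NULL → not nullable.
- status: no NOT NULL constraint applies → nullable.
- discount: DEFAULT only fills an omitted column; an explicit NULL is still allowed → nullable.

currency, city, weight, region, status, discount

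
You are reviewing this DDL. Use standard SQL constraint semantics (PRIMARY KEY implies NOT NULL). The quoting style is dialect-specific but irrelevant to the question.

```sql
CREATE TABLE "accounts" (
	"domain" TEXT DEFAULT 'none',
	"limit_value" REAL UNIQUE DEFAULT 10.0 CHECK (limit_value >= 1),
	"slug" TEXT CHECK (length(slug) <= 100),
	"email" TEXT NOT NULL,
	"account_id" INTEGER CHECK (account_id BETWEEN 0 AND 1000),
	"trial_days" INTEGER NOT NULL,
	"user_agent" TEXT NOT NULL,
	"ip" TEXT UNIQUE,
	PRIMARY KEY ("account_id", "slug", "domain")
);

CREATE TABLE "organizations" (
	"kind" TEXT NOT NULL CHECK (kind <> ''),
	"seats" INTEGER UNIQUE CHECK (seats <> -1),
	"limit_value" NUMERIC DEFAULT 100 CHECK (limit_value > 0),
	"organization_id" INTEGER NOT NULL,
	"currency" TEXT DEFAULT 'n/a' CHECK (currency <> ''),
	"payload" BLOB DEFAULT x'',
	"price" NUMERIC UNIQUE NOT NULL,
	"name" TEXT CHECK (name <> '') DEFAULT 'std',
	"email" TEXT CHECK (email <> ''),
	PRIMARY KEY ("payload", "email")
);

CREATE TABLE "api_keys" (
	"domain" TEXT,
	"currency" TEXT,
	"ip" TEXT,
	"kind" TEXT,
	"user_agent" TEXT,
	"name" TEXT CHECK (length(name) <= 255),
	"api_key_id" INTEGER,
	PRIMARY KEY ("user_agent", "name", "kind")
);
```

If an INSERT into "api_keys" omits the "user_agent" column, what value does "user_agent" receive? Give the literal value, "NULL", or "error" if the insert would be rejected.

user_agent has no DEFAULT clause.
Omitting it would insert NULL, but it is part of the PRIMARY KEY, so the INSERT fails.

error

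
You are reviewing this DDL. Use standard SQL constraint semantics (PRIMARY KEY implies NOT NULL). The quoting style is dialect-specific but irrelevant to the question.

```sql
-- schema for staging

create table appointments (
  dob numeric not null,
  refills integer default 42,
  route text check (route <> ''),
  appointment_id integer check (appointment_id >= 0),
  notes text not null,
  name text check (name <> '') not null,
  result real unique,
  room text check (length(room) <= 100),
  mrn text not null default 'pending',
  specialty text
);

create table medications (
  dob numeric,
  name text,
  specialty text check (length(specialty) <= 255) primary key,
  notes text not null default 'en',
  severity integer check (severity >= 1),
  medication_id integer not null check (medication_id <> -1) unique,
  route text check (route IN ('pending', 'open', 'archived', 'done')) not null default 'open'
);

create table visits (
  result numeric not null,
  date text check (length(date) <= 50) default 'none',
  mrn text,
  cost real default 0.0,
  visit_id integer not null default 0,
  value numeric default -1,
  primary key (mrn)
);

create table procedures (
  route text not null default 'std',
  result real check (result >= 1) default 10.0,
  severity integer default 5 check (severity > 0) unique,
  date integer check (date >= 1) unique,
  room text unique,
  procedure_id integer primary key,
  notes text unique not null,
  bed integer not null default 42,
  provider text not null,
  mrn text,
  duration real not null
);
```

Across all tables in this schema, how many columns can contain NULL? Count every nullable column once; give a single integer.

17

appointments: 6 nullable (refills, route, appointment_id, result, room, specialty — PK none and explicit NOT NULL columns excluded).
medications: 3 nullable (dob, name, severity — PK (specialty) and explicit NOT NULL columns excluded).
visits: 3 nullable (date, cost, value — PK (mrn) and explicit NOT NULL columns excluded).
procedures: 5 nullable (result, severity, date, room, mrn — PK (procedure_id) and explicit NOT NULL columns excluded).
Total: 6 + 3 + 3 + 5 = 17.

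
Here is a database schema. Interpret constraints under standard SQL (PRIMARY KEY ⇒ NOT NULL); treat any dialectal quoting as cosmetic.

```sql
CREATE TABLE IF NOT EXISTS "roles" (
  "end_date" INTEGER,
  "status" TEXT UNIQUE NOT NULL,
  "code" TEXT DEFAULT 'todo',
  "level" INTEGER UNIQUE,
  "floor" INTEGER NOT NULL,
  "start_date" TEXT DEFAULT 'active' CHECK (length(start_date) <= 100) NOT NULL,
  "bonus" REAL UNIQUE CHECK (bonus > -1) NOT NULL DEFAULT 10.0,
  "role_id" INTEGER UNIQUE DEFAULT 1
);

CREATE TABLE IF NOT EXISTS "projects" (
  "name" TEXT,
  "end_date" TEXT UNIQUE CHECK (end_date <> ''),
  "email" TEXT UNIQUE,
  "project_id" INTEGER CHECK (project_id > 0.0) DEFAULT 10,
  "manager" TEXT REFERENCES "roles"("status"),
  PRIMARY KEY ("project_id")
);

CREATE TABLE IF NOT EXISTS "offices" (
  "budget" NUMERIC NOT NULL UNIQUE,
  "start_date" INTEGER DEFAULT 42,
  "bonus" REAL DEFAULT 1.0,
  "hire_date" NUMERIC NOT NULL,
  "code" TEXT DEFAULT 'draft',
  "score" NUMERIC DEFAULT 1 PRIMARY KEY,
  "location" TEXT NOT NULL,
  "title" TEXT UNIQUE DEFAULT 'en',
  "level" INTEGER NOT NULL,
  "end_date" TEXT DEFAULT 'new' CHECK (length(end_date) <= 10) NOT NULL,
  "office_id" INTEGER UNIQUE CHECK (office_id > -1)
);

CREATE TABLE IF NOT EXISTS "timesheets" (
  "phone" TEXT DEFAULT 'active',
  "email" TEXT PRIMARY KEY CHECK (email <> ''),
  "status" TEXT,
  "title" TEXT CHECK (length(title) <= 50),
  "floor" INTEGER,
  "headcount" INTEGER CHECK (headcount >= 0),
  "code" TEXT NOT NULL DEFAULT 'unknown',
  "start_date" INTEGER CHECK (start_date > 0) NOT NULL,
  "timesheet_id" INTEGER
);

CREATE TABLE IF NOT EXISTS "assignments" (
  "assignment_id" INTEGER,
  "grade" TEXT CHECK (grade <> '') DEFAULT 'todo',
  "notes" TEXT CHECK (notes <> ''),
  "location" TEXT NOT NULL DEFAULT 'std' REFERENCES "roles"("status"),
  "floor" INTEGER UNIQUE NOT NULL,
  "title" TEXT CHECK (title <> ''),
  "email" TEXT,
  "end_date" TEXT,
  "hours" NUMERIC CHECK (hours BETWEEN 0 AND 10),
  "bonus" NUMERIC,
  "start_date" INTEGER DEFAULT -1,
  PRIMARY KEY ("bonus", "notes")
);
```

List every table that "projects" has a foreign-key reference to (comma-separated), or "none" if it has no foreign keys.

roles

- manager REFERENCES roles(status).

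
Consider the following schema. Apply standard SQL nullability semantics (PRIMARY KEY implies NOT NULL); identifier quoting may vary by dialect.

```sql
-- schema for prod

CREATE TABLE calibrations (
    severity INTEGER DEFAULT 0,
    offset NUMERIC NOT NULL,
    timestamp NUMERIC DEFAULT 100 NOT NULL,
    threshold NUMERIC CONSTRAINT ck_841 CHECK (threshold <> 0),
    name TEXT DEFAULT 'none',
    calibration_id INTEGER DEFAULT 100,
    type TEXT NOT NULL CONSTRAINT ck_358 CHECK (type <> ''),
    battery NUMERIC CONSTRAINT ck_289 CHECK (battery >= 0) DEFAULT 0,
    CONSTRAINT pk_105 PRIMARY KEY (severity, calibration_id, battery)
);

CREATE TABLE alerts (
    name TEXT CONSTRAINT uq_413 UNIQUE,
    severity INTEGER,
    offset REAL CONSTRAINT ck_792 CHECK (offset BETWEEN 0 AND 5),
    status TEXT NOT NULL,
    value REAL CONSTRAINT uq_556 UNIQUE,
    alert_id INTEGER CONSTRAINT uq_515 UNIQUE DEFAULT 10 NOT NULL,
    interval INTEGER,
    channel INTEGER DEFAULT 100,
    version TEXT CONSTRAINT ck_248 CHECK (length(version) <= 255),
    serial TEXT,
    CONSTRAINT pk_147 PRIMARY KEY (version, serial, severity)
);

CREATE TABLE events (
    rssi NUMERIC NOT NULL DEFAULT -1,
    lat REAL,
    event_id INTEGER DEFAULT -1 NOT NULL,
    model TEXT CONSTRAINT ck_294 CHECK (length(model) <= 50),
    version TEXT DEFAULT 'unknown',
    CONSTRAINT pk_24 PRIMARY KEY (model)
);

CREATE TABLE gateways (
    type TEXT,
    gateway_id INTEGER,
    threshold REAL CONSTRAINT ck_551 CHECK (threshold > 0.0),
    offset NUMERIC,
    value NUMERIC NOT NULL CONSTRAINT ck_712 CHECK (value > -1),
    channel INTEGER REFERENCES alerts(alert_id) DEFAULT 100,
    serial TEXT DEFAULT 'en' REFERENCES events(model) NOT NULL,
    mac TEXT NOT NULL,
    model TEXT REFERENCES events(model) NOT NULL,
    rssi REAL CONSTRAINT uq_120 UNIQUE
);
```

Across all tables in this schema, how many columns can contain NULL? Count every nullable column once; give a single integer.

calibrations: 2 nullable (threshold, name — PK (severity, calibration_id, battery) and explicit NOT NULL columns excluded).
alerts: 5 nullable (name, offset, value, interval, channel — PK (version, serial, severity) and explicit NOT NULL columns excluded).
events: 2 nullable (lat, version — PK (model) and explicit NOT NULL columns excluded).
gateways: 6 nullable (type, gateway_id, threshold, offset, channel, rssi — PK none and explicit NOT NULL columns excluded).
Total: 2 + 5 + 2 + 6 = 15.

15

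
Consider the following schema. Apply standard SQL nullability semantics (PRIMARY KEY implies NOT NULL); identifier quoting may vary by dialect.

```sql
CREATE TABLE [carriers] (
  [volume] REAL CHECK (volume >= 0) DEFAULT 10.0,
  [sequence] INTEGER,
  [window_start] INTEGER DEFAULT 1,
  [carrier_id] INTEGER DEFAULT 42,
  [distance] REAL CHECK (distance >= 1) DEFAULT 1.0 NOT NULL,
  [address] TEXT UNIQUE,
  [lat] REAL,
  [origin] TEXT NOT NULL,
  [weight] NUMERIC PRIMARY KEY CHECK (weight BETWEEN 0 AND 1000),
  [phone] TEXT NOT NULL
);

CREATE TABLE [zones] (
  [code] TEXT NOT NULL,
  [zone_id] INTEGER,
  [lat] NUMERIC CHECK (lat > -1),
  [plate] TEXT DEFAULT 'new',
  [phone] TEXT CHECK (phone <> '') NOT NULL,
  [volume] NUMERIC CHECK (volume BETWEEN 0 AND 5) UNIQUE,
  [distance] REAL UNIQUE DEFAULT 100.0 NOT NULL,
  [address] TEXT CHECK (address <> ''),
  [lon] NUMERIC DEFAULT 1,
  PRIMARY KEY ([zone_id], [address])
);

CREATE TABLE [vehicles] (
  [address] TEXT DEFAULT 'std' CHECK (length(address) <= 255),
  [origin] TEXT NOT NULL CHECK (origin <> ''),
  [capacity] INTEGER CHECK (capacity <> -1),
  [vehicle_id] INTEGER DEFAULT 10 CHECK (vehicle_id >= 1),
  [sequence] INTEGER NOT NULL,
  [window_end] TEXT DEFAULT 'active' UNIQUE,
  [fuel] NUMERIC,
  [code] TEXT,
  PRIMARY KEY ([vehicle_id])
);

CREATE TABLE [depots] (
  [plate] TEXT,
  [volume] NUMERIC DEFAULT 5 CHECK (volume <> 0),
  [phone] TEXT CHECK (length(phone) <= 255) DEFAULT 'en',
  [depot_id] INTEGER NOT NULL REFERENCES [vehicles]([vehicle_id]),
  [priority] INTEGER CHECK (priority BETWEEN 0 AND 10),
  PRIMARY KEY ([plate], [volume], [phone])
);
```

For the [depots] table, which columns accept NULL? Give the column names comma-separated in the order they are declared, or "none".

- plate: part of the PRIMARY KEY, which implies NOT NULL → not nullable.
- volume: part of the PRIMARY KEY, which implies NOT NULL → not nullable.
- phone: part of the PRIMARY KEY, which implies NOT NULL → not nullable.
- depot_id: declared NOT NULL → not nullable.
- priority: CHECK does not forbid NULL (a CHECK constraint passes when its expression is NULL) → nullable.

priority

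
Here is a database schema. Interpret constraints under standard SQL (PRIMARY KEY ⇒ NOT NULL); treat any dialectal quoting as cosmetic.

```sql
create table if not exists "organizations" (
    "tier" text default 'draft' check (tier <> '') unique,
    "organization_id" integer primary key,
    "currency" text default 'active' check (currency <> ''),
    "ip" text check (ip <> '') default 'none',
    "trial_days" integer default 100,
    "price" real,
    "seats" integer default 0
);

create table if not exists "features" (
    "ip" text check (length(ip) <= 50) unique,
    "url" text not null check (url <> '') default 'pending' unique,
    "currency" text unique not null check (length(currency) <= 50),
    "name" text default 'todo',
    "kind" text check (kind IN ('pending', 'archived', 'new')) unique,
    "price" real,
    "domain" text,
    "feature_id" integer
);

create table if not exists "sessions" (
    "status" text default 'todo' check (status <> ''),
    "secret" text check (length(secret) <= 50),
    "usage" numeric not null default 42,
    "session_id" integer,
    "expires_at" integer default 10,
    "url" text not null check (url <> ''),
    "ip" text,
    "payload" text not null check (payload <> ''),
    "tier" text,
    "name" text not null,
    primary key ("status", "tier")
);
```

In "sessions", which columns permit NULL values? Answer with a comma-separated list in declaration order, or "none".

secret, session_id, expires_at, ip

- status: part of the PRIMARY KEY, which implies NOT NULL → not nullable.
- secret: CHECK does not forbid NULL (a CHECK constraint passes when its expression is NULL) → nullable.
- usage: declared NOT NULL → not nullable.
- session_id: no NOT NULL constraint applies → nullable.
- expires_at: DEFAULT only fills an omitted column; an explicit NULL is still allowed → nullable.
- url: declared NOT NULL → not nullable.
- ip: no NOT NULL constraint applies → nullable.
- payload: declared NOT NULL → not nullable.
- tier: part of the PRIMARY KEY, which implies NOT NULL → not nullable.
- name: declared NOT NULL → not nullable.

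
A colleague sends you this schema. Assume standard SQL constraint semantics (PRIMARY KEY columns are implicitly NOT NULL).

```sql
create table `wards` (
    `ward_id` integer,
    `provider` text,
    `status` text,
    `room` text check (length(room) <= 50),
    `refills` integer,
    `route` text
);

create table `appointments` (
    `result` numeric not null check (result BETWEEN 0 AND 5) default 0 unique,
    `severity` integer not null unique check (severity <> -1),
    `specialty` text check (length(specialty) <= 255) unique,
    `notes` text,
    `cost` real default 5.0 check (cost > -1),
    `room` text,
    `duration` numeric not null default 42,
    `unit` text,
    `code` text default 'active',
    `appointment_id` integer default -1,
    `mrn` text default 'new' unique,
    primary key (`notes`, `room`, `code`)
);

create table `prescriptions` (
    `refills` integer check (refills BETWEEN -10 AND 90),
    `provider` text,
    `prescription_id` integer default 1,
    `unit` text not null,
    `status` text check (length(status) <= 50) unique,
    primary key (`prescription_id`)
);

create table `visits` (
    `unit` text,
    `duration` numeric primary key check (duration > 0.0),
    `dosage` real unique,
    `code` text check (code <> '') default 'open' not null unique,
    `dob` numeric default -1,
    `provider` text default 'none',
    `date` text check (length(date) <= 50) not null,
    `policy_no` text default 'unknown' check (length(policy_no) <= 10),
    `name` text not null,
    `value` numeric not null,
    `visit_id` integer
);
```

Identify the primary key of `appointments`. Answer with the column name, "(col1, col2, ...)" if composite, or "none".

(notes, room, code)

A table-level PRIMARY KEY clause names 3 columns: notes, room, code.
This is a composite key — the combination is unique, not each column individually.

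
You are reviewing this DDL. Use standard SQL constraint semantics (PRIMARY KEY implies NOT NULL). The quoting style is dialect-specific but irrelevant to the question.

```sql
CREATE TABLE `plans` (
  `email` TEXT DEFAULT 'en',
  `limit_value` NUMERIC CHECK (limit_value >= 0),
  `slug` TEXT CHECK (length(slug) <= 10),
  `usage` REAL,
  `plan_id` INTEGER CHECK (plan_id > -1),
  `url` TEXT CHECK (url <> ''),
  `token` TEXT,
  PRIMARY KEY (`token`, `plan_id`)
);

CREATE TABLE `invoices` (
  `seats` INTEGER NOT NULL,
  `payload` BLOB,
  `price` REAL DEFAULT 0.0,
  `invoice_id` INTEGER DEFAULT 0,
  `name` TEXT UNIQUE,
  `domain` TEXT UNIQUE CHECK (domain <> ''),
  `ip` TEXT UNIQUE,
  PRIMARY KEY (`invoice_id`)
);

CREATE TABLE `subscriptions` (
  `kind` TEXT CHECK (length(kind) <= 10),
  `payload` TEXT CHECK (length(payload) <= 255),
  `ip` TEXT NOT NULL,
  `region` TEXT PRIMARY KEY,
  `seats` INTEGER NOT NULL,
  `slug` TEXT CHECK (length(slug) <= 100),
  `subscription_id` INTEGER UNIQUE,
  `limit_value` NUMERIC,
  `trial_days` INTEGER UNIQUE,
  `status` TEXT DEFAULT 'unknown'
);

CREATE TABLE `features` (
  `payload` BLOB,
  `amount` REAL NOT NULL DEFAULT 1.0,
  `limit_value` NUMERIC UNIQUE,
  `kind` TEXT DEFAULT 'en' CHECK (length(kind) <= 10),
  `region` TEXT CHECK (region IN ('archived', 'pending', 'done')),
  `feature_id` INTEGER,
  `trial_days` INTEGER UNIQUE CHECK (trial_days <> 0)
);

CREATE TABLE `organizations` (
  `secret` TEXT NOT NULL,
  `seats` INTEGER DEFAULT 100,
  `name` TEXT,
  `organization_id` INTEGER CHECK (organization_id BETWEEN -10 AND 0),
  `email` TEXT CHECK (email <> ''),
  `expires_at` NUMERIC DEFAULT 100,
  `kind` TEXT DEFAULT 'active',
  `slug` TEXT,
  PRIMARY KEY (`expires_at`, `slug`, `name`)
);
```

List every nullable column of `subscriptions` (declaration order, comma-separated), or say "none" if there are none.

kind, payload, slug, subscription_id, limit_value, trial_days, status

- kind: CHECK does not forbid NULL (a CHECK constraint passes when its expression is NULL) → nullable.
- payload: CHECK does not forbid NULL (a CHECK constraint passes when its expression is NULL) → nullable.
- ip: declared NOT NULL → not nullable.
- region: part of the PRIMARY KEY, which implies NOT NULL → not nullable.
- seats: declared NOT NULL → not nullable.
- slug: CHECK does not forbid NULL (a CHECK constraint passes when its expression is NULL) → nullable.
- subscription_id: UNIQUE does not imply NOT NULL → nullable.
- limit_value: no NOT NULL constraint applies → nullable.
- trial_days: UNIQUE does not imply NOT NULL → nullable.
- status: DEFAULT only fills an omitted column; an explicit NULL is still allowed → nullable.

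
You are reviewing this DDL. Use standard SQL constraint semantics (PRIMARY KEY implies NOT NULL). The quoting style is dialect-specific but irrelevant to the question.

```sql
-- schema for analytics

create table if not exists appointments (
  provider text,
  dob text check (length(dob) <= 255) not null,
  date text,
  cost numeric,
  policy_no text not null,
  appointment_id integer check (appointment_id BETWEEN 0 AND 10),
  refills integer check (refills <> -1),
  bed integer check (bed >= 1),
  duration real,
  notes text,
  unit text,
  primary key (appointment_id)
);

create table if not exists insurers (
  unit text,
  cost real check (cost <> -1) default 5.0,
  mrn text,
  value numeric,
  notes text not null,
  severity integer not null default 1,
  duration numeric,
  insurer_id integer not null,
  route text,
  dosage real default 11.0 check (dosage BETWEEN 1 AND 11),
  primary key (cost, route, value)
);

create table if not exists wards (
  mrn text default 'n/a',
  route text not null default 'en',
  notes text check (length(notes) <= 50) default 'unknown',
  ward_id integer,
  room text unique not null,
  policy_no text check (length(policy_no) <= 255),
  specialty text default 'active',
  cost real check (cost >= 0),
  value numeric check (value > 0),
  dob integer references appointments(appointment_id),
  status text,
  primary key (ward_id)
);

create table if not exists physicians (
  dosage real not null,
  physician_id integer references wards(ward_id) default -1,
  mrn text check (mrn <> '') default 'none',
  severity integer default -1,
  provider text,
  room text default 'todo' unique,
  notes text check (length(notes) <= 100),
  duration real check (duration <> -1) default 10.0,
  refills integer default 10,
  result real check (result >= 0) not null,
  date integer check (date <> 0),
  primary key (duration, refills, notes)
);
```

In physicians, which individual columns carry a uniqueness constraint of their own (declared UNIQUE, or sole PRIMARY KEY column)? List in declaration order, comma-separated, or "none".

room

- dosage: no UNIQUE or single-column PK constraint.
- physician_id: no UNIQUE or single-column PK constraint.
- mrn: no UNIQUE or single-column PK constraint.
- severity: no UNIQUE or single-column PK constraint.
- provider: no UNIQUE or single-column PK constraint.
- room: declared UNIQUE → unique.
- notes: part of a composite PRIMARY KEY — only the tuple is unique, not this column on its own.
- duration: part of a composite PRIMARY KEY — only the tuple is unique, not this column on its own.
- refills: part of a composite PRIMARY KEY — only the tuple is unique, not this column on its own.
- result: no UNIQUE or single-column PK constraint.
- date: no UNIQUE or single-column PK constraint.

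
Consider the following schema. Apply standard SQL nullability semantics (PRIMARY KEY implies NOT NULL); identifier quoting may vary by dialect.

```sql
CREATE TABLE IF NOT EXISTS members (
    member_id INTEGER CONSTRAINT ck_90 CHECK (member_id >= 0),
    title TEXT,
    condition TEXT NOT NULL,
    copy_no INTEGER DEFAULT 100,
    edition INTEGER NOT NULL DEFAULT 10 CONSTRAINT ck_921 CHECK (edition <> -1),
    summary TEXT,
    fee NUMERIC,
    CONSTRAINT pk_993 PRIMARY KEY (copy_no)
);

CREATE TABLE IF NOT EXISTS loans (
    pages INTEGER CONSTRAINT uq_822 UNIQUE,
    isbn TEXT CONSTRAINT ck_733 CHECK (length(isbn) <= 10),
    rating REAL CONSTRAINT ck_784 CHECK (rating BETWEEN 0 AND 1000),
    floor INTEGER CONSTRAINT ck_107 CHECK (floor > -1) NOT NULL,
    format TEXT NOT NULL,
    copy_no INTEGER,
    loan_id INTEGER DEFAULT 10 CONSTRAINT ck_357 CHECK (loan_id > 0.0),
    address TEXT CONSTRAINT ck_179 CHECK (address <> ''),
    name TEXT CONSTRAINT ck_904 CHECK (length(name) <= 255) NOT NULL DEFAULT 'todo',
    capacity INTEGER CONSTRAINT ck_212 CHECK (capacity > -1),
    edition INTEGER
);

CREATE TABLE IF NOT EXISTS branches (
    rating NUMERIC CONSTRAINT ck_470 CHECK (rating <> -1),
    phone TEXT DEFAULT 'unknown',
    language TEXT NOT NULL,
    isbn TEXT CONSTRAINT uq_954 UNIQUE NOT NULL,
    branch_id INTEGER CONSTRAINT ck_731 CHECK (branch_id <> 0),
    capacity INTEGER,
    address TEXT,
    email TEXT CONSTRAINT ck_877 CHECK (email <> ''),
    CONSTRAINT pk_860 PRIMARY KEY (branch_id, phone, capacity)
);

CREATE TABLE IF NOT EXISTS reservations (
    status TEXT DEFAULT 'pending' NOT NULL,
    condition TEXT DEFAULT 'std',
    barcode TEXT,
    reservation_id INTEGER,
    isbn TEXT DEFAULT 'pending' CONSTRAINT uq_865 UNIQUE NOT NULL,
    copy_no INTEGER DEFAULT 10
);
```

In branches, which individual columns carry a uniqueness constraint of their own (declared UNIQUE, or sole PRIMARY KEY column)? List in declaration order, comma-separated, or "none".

isbn

- rating: no UNIQUE or single-column PK constraint.
- phone: part of a composite PRIMARY KEY — only the tuple is unique, not this column on its own.
- language: no UNIQUE or single-column PK constraint.
- isbn: declared UNIQUE → unique.
- branch_id: part of a composite PRIMARY KEY — only the tuple is unique, not this column on its own.
- capacity: part of a composite PRIMARY KEY — only the tuple is unique, not this column on its own.
- address: no UNIQUE or single-column PK constraint.
- email: no UNIQUE or single-column PK constraint.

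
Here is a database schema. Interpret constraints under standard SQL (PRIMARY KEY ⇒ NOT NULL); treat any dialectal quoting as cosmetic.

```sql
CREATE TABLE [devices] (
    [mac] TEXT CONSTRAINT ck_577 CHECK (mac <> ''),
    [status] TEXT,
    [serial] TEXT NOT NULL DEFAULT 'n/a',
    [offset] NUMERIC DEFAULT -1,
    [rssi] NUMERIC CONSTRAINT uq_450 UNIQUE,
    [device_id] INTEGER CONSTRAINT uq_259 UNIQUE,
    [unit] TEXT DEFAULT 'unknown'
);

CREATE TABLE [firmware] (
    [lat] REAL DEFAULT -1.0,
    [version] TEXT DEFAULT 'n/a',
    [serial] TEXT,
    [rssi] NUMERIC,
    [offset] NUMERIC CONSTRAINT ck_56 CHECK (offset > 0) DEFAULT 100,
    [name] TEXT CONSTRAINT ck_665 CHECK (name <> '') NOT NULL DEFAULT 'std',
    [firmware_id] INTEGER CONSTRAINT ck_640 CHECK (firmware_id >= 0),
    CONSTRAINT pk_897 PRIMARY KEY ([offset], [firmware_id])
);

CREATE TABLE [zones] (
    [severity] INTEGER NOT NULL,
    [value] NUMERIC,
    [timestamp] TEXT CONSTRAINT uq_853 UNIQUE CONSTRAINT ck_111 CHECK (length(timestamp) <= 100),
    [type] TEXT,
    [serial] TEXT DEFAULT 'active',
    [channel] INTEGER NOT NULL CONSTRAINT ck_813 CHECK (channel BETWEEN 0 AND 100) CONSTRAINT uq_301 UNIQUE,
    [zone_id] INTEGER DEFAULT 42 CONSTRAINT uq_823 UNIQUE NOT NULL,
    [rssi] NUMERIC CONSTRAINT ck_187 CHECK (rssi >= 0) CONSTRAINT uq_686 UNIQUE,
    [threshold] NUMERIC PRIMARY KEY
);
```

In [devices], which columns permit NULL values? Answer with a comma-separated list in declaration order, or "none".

- mac: CHECK does not forbid NULL (a CHECK constraint passes when its expression is NULL) → nullable.
- status: no NOT NULL constraint applies → nullable.
- serial: declared NOT NULL → not nullable.
- offset: DEFAULT only fills an omitted column; an explicit NULL is still allowed → nullable.
- rssi: UNIQUE does not imply NOT NULL → nullable.
- device_id: UNIQUE does not imply NOT NULL → nullable.
- unit: DEFAULT only fills an omitted column; an explicit NULL is still allowed → nullable.

mac, status, offset, rssi, device_id, unit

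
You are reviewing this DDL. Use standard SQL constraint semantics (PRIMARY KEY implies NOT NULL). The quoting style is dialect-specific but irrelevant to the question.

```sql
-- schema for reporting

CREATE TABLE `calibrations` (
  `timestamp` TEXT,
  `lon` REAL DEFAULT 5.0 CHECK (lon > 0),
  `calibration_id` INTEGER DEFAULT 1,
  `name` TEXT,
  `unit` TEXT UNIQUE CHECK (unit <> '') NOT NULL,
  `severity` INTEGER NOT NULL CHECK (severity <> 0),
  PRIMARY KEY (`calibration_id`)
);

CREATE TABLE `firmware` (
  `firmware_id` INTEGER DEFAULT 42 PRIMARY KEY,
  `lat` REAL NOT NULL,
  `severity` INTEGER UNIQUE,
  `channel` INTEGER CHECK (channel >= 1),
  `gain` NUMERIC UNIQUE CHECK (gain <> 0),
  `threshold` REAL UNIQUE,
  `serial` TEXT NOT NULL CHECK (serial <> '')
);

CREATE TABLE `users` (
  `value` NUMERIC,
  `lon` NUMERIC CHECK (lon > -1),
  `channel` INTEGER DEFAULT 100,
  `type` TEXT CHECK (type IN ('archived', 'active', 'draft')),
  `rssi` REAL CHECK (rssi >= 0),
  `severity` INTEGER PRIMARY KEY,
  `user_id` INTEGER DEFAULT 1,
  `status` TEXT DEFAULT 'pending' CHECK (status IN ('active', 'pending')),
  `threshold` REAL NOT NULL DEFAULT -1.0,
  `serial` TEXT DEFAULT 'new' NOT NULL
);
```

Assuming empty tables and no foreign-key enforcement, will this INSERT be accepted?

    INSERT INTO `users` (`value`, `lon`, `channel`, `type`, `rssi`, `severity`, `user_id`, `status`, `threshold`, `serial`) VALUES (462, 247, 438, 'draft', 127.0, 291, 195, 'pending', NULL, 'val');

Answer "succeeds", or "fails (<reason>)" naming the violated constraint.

fails (NOT NULL on threshold)

threshold is explicitly set to NULL, but threshold is declared NOT NULL.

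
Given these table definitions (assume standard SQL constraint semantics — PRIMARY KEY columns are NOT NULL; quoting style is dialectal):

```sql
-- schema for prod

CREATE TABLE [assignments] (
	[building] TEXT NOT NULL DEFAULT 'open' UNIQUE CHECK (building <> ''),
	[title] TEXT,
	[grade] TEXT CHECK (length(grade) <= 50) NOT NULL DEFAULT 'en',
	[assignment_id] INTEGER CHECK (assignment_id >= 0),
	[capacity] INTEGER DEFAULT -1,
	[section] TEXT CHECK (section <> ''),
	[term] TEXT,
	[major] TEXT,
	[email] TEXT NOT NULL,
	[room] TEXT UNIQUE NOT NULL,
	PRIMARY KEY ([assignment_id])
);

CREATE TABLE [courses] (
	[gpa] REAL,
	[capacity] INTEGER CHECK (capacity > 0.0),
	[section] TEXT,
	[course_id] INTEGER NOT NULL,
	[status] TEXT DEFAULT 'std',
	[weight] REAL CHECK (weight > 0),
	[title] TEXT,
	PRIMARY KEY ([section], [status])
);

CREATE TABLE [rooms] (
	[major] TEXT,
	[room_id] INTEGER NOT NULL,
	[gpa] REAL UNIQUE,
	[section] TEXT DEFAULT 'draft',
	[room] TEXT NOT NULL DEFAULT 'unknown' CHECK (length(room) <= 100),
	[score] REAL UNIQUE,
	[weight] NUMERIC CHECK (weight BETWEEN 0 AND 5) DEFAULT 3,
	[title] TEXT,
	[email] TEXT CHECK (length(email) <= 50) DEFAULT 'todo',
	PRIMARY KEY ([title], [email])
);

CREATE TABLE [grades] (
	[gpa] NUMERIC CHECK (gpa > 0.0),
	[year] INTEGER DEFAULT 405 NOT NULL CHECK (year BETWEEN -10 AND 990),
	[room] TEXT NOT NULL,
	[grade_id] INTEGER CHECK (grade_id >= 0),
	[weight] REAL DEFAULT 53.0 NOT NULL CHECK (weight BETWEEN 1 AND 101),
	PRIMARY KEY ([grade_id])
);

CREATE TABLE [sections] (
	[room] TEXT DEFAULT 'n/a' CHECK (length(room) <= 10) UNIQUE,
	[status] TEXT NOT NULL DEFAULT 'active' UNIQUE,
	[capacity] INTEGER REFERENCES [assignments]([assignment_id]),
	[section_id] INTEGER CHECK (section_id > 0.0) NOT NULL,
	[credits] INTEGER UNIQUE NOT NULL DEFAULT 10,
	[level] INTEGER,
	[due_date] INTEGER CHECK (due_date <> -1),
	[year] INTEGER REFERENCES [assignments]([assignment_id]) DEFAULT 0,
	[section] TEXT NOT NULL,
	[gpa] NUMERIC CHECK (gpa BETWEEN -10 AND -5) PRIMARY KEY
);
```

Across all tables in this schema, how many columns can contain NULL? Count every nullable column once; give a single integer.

assignments: 5 nullable (title, capacity, section, term, major — PK (assignment_id) and explicit NOT NULL columns excluded).
courses: 4 nullable (gpa, capacity, weight, title — PK (section, status) and explicit NOT NULL columns excluded).
rooms: 5 nullable (major, gpa, section, score, weight — PK (title, email) and explicit NOT NULL columns excluded).
grades: 1 nullable (gpa — PK (grade_id) and explicit NOT NULL columns excluded).
sections: 5 nullable (room, capacity, level, due_date, year — PK (gpa) and explicit NOT NULL columns excluded).
Total: 5 + 4 + 5 + 1 + 5 = 20.

20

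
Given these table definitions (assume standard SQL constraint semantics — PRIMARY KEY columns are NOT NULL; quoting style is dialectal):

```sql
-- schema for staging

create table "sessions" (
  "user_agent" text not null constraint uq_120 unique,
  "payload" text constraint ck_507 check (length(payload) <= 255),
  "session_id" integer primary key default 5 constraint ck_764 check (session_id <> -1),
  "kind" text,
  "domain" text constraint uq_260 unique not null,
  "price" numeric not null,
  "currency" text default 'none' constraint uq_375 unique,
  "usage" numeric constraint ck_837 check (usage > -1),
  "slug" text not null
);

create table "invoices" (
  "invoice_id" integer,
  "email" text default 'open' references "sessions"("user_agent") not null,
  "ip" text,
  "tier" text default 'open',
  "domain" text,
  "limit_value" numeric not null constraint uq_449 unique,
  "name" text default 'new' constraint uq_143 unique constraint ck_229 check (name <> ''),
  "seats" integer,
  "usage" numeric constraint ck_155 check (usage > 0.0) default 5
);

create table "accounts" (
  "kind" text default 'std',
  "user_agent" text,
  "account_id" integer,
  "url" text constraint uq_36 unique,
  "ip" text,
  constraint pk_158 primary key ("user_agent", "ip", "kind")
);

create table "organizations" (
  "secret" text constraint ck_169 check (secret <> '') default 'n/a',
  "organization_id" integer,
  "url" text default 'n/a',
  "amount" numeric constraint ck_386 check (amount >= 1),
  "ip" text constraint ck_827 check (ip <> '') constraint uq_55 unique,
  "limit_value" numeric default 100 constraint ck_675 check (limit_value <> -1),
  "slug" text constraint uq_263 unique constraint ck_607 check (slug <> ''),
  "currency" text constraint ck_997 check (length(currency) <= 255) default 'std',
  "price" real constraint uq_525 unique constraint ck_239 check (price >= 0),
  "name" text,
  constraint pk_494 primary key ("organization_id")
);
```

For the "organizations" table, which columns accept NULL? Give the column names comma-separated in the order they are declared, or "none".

secret, url, amount, ip, limit_value, slug, currency, price, name

- secret: CHECK does not forbid NULL (a CHECK constraint passes when its expression is NULL) → nullable.
- organization_id: part of the PRIMARY KEY, which implies NOT NULL → not nullable.
- url: DEFAULT only fills an omitted column; an explicit NULL is still allowed → nullable.
- amount: CHECK does not forbid NULL (a CHECK constraint passes when its expression is NULL) → nullable.
- ip: CHECK does not forbid NULL (a CHECK constraint passes when its expression is NULL) → nullable.
- limit_value: CHECK does not forbid NULL (a CHECK constraint passes when its expression is NULL) → nullable.
- slug: CHECK does not forbid NULL (a CHECK constraint passes when its expression is NULL) → nullable.
- currency: CHECK does not forbid NULL (a CHECK constraint passes when its expression is NULL) → nullable.
- price: CHECK does not forbid NULL (a CHECK constraint passes when its expression is NULL) → nullable.
- name: no NOT NULL constraint applies → nullable.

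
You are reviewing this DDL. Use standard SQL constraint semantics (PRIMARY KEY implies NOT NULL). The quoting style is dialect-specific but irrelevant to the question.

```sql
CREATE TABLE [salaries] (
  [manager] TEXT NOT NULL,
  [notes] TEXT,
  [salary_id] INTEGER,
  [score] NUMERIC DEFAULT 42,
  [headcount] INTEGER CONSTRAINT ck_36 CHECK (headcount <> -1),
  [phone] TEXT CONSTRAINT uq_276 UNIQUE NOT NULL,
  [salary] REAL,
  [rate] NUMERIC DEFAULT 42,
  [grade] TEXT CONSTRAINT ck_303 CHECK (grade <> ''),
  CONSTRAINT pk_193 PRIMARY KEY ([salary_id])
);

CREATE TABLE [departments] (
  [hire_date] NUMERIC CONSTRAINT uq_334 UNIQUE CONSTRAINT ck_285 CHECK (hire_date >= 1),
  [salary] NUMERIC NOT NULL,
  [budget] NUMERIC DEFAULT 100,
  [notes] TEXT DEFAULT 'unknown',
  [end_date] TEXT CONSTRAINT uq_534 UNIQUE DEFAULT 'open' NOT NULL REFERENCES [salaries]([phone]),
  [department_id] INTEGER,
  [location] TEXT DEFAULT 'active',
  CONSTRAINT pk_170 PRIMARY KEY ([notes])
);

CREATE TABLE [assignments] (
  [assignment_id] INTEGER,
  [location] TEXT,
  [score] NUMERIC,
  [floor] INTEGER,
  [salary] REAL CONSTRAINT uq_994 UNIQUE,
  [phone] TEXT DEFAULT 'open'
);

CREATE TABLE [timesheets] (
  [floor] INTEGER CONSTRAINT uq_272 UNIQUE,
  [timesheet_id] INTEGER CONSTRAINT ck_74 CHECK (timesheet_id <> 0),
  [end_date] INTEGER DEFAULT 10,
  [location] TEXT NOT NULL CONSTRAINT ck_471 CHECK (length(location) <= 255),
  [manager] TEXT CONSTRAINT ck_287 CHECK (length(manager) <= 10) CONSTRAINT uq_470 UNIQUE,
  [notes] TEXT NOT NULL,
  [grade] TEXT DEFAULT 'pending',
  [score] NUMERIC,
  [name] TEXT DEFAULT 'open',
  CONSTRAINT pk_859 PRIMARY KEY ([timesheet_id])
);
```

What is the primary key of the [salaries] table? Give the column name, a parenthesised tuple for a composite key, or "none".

salary_id

salary_id is declared PRIMARY KEY as a table-level PRIMARY KEY clause.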